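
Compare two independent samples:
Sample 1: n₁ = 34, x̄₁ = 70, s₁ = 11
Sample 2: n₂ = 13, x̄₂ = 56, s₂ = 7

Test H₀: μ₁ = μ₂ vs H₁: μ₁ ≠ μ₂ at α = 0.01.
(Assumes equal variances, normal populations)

Pooled variance: s²_p = [33×11² + 12×7²]/(45) = 101.8000
s_p = 10.0896
SE = s_p×√(1/n₁ + 1/n₂) = 10.0896×√(1/34 + 1/13) = 3.2901
t = (x̄₁ - x̄₂)/SE = (70 - 56)/3.2901 = 4.2552
df = 45, t-critical = ±2.690
Decision: reject H₀

Answer: t = 4.2552, reject H₀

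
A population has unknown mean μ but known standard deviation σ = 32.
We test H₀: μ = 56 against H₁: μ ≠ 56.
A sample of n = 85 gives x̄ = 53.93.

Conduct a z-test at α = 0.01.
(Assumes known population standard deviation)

Standard error: SE = σ/√n = 32/√85 = 3.4709
z-statistic: z = (x̄ - μ₀)/SE = (53.93 - 56)/3.4709 = -0.5964
Critical value: ±2.576
p-value = 0.5509
Decision: fail to reject H₀

Answer: z = -0.5964, fail to reject H₀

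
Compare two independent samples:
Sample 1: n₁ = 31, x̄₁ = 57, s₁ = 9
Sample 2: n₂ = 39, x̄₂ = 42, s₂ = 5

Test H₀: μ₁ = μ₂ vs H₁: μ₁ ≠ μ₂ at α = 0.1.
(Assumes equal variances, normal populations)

Pooled variance: s²_p = [30×9² + 38×5²]/(68) = 49.7059
s_p = 7.0502
SE = s_p×√(1/n₁ + 1/n₂) = 7.0502×√(1/31 + 1/39) = 1.6964
t = (x̄₁ - x̄₂)/SE = (57 - 42)/1.6964 = 8.8423
df = 68, t-critical = ±1.668
Decision: reject H₀

Answer: t = 8.8423, reject H₀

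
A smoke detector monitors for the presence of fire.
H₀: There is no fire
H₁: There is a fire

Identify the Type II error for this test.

Answer: The alarm fails to sound when there actually is a fire

Derivation:
A Type I error (probability α) occurs when we reject a true H₀.
A Type II error (probability β) occurs when we fail to reject a false H₀.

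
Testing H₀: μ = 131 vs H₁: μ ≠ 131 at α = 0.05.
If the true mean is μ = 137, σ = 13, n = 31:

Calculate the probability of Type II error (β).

Answer: β ≈ 0.2710

Derivation:
SE = σ/√n = 13/√31 = 2.3349
Critical values: μ₀ ± z_0.025×SE = 131 ± 1.960×2.3349
Acceptance region: (126.4236, 135.5764)
Under H₁ (μ = 137): z_high = (135.5764 - 137)/2.3349 = -0.6097, z_low = (126.4236 - 137)/2.3349 = -4.5297
β = P(not reject | H₁) = Φ(-0.6097) - Φ(-4.5297) ≈ 0.2710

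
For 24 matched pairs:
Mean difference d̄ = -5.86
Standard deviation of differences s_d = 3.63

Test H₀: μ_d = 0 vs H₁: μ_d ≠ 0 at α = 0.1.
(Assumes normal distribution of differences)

df = n - 1 = 23
SE = s_d/√n = 3.63/√24 = 0.7410
t = d̄/SE = -5.86/0.7410 = -7.9082
Critical value: t_{0.05,23} = ±1.714
p-value < 0.0001
Decision: reject H₀

Answer: t = -7.9082, reject H₀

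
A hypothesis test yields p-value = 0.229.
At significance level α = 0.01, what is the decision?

Compare p-value to α:
0.229 ≥ 0.01
Decision: fail to reject H₀

Answer: fail to reject H₀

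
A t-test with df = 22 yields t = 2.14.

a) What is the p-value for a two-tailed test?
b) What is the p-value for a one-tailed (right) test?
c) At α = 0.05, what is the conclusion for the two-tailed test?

Answer: a) 0.0437, b) 0.0218, c) reject H₀

Derivation:
Using t-distribution with df = 22:
a) Two-tailed: p = 2×P(T > 2.14) = 0.0437
b) One-tailed: p = P(T > 2.14) = 0.0218
c) 0.0437 < 0.05, reject H₀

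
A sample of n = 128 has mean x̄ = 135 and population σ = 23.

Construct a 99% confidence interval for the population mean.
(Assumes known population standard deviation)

Answer: (129.7632, 140.2368)

Derivation:
Confidence level: 99%, α = 0.01
z_0.005 = 2.576
SE = σ/√n = 23/√128 = 2.0329
Margin of error = 2.576 × 2.0329 = 5.2368
CI: x̄ ± margin = 135 ± 5.2368
CI: (129.7632, 140.2368)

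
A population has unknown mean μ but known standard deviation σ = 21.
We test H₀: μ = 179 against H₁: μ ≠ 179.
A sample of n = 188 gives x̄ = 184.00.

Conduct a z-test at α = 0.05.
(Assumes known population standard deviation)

Answer: z = 3.2646, reject H₀

Derivation:
Standard error: SE = σ/√n = 21/√188 = 1.5316
z-statistic: z = (x̄ - μ₀)/SE = (184.00 - 179)/1.5316 = 3.2646
Critical value: ±1.960
p-value = 0.0011
Decision: reject H₀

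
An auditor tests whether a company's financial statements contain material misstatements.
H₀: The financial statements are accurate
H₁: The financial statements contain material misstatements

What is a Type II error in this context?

Type I error (α): Rejecting H₀ when H₀ is true
Type II error (β): Failing to reject H₀ when H₁ is true

Answer: Failing to detect material misstatements that are actually present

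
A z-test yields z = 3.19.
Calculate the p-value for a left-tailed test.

For z = 3.19:
p = P(Z < 3.19) = Φ(3.19) = 0.9993

Answer: p-value ≈ 0.9993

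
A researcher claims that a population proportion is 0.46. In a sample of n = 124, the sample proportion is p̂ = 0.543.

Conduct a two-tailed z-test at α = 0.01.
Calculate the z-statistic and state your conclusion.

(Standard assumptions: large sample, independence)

Answer: z = 1.8545, fail to reject H₀

Derivation:
H₀: p = 0.46, H₁: p ≠ 0.46
Standard error: SE = √(p₀(1-p₀)/n) = √(0.46×0.54/124) = 0.044757
z-statistic: z = (p̂ - p₀)/SE = (0.543 - 0.46)/0.044757 = 1.8545
Critical value: z_0.005 = ±2.576
p-value = 0.0637
Decision: fail to reject H₀ at α = 0.01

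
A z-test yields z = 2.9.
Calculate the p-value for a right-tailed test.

Answer: p-value ≈ 0.0019

Derivation:
For z = 2.9:
p = P(Z > 2.9) = 1 - Φ(2.9) = 0.0019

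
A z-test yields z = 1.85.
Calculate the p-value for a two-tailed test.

Answer: p-value ≈ 0.0643

Derivation:
For z = 1.85:
p = 2×P(Z > |1.85|) = 2×(1 - Φ(1.85)) = 0.0643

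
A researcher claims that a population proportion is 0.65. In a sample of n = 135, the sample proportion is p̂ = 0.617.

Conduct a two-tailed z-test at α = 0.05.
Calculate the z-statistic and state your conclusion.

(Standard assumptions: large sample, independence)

Answer: z = -0.8039, fail to reject H₀

Derivation:
H₀: p = 0.65, H₁: p ≠ 0.65
Standard error: SE = √(p₀(1-p₀)/n) = √(0.65×0.35/135) = 0.041051
z-statistic: z = (p̂ - p₀)/SE = (0.617 - 0.65)/0.041051 = -0.8039
Critical value: z_0.025 = ±1.960
p-value = 0.4215
Decision: fail to reject H₀ at α = 0.05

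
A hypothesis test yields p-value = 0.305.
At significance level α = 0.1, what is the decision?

Compare p-value to α:
0.305 ≥ 0.1
Decision: fail to reject H₀

Answer: fail to reject H₀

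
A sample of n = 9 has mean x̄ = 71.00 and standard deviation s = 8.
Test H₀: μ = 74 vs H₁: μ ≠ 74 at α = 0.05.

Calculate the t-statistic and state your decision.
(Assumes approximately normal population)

df = n - 1 = 8
SE = s/√n = 8/√9 = 2.6667
t = (x̄ - μ₀)/SE = (71.00 - 74)/2.6667 = -1.1250
Critical value: t_{0.025,8} = ±2.306
p-value ≈ 0.2932
Decision: fail to reject H₀

Answer: t = -1.1250, fail to reject H₀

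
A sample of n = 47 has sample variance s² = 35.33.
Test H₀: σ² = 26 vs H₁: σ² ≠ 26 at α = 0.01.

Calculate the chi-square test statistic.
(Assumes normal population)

Answer: χ² = 62.5069, fail to reject H₀

Derivation:
df = n - 1 = 46
χ² = (n-1)s²/σ₀² = 46×35.33/26 = 62.5069
Critical values: χ²_{0.995,46} = 25.041, χ²_{0.005,46} = 74.437
Rejection region: χ² < 25.041 or χ² > 74.437
Decision: fail to reject H₀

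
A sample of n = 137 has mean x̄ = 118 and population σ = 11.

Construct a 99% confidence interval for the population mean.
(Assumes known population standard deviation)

Confidence level: 99%, α = 0.01
z_0.005 = 2.576
SE = σ/√n = 11/√137 = 0.9398
Margin of error = 2.576 × 0.9398 = 2.4209
CI: x̄ ± margin = 118 ± 2.4209
CI: (115.5791, 120.4209)

Answer: (115.5791, 120.4209)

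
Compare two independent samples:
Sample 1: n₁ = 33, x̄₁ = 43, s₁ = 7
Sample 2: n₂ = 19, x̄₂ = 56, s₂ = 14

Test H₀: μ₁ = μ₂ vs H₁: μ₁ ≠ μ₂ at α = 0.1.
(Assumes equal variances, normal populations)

Answer: t = -4.4715, reject H₀

Derivation:
Pooled variance: s²_p = [32×7² + 18×14²]/(50) = 101.9200
s_p = 10.0955
SE = s_p×√(1/n₁ + 1/n₂) = 10.0955×√(1/33 + 1/19) = 2.9073
t = (x̄₁ - x̄₂)/SE = (43 - 56)/2.9073 = -4.4715
df = 50, t-critical = ±1.676
Decision: reject H₀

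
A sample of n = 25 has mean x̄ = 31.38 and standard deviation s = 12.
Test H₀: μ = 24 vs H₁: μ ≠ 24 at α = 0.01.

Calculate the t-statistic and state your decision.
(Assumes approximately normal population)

df = n - 1 = 24
SE = s/√n = 12/√25 = 2.4000
t = (x̄ - μ₀)/SE = (31.38 - 24)/2.4000 = 3.0750
Critical value: t_{0.005,24} = ±2.797
p-value ≈ 0.0052
Decision: reject H₀

Answer: t = 3.0750, reject H₀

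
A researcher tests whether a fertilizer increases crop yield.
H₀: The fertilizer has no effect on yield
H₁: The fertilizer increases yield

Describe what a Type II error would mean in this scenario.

Type I error (α): Rejecting H₀ when H₀ is true
Type II error (β): Failing to reject H₀ when H₁ is true

Answer: Failing to recommend an effective fertilizer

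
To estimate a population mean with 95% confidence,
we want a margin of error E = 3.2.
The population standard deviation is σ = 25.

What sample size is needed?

Answer: n = 235

Derivation:
z_0.025 = 1.960
n = (z×σ/E)² = (1.960×25/3.2)²
n = 234.4727
Round up: n = 235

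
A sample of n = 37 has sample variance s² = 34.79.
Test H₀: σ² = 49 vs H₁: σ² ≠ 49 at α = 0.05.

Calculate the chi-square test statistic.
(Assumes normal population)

df = n - 1 = 36
χ² = (n-1)s²/σ₀² = 36×34.79/49 = 25.5600
Critical values: χ²_{0.975,36} = 21.336, χ²_{0.025,36} = 54.437
Rejection region: χ² < 21.336 or χ² > 54.437
Decision: fail to reject H₀

Answer: χ² = 25.5600, fail to reject H₀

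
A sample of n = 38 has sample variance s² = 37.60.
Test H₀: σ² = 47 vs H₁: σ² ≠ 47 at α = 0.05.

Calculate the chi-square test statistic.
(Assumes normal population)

df = n - 1 = 37
χ² = (n-1)s²/σ₀² = 37×37.60/47 = 29.6000
Critical values: χ²_{0.975,37} = 22.106, χ²_{0.025,37} = 55.668
Rejection region: χ² < 22.106 or χ² > 55.668
Decision: fail to reject H₀

Answer: χ² = 29.6000, fail to reject H₀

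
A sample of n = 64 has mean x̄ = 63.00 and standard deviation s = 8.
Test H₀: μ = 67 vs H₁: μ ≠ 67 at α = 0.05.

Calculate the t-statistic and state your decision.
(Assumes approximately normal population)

df = n - 1 = 63
SE = s/√n = 8/√64 = 1.0000
t = (x̄ - μ₀)/SE = (63.00 - 67)/1.0000 = -4.0000
Critical value: t_{0.025,63} = ±1.998
p-value ≈ 0.0002
Decision: reject H₀

Answer: t = -4.0000, reject H₀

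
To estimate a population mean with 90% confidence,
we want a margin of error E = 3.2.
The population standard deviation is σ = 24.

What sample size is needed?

z_0.05 = 1.645
n = (z×σ/E)² = (1.645×24/3.2)²
n = 152.2139
Round up: n = 153

Answer: n = 153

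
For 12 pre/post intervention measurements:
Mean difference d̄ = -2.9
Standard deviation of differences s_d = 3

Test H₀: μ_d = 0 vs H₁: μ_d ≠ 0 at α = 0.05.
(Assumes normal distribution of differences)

Answer: t = -3.3487, reject H₀

Derivation:
df = n - 1 = 11
SE = s_d/√n = 3/√12 = 0.8660
t = d̄/SE = -2.9/0.8660 = -3.3487
Critical value: t_{0.025,11} = ±2.201
p-value ≈ 0.0065
Decision: reject H₀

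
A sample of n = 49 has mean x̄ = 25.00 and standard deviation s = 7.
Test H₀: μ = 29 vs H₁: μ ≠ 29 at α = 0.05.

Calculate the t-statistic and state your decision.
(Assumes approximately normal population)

Answer: t = -4.0000, reject H₀

Derivation:
df = n - 1 = 48
SE = s/√n = 7/√49 = 1.0000
t = (x̄ - μ₀)/SE = (25.00 - 29)/1.0000 = -4.0000
Critical value: t_{0.025,48} = ±2.011
p-value ≈ 0.0002
Decision: reject H₀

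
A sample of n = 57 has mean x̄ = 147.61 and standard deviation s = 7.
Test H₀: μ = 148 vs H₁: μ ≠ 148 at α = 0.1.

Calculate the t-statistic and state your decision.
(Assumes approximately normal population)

df = n - 1 = 56
SE = s/√n = 7/√57 = 0.9272
t = (x̄ - μ₀)/SE = (147.61 - 148)/0.9272 = -0.4206
Critical value: t_{0.05,56} = ±1.673
p-value ≈ 0.6757
Decision: fail to reject H₀

Answer: t = -0.4206, fail to reject H₀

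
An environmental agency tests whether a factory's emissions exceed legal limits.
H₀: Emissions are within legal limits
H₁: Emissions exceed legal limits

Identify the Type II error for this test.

Answer: Failing to cite a factory whose emissions actually exceed the limit

Derivation:
A Type I error (probability α) occurs when we reject a true H₀.
A Type II error (probability β) occurs when we fail to reject a false H₀.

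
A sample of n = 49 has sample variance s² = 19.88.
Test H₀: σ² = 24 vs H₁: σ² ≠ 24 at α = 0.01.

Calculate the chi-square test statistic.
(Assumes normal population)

Answer: χ² = 39.7600, fail to reject H₀

Derivation:
df = n - 1 = 48
χ² = (n-1)s²/σ₀² = 48×19.88/24 = 39.7600
Critical values: χ²_{0.995,48} = 26.511, χ²_{0.005,48} = 76.969
Rejection region: χ² < 26.511 or χ² > 76.969
Decision: fail to reject H₀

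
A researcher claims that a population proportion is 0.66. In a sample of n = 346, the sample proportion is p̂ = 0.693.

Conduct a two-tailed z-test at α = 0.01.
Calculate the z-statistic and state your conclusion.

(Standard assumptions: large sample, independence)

H₀: p = 0.66, H₁: p ≠ 0.66
Standard error: SE = √(p₀(1-p₀)/n) = √(0.66×0.34/346) = 0.025467
z-statistic: z = (p̂ - p₀)/SE = (0.693 - 0.66)/0.025467 = 1.2958
Critical value: z_0.005 = ±2.576
p-value = 0.1950
Decision: fail to reject H₀ at α = 0.01

Answer: z = 1.2958, fail to reject H₀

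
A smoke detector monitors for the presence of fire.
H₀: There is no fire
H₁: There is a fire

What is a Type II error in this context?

A Type I error (probability α) occurs when we reject a true H₀.
A Type II error (probability β) occurs when we fail to reject a false H₀.

Answer: The alarm fails to sound when there actually is a fire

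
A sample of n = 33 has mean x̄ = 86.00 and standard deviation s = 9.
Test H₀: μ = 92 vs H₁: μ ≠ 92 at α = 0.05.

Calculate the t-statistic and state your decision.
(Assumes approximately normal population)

df = n - 1 = 32
SE = s/√n = 9/√33 = 1.5667
t = (x̄ - μ₀)/SE = (86.00 - 92)/1.5667 = -3.8297
Critical value: t_{0.025,32} = ±2.037
p-value ≈ 0.0006
Decision: reject H₀

Answer: t = -3.8297, reject H₀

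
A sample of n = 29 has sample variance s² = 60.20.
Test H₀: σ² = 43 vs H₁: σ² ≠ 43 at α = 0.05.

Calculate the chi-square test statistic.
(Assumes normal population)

Answer: χ² = 39.2000, fail to reject H₀

Derivation:
df = n - 1 = 28
χ² = (n-1)s²/σ₀² = 28×60.20/43 = 39.2000
Critical values: χ²_{0.975,28} = 15.308, χ²_{0.025,28} = 44.461
Rejection region: χ² < 15.308 or χ² > 44.461
Decision: fail to reject H₀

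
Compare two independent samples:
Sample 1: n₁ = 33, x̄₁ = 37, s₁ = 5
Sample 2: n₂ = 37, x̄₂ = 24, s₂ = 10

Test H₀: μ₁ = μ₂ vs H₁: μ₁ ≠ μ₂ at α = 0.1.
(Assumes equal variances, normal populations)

Pooled variance: s²_p = [32×5² + 36×10²]/(68) = 64.7059
s_p = 8.0440
SE = s_p×√(1/n₁ + 1/n₂) = 8.0440×√(1/33 + 1/37) = 1.9260
t = (x̄₁ - x̄₂)/SE = (37 - 24)/1.9260 = 6.7497
df = 68, t-critical = ±1.668
Decision: reject H₀

Answer: t = 6.7497, reject H₀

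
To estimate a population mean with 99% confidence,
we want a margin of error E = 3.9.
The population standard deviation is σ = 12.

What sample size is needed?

z_0.005 = 2.576
n = (z×σ/E)² = (2.576×12/3.9)²
n = 62.8239
Round up: n = 63

Answer: n = 63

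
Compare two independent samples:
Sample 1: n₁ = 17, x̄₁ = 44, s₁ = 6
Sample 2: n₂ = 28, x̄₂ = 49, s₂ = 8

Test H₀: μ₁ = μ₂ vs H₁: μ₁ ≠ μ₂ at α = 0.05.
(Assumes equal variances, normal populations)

Answer: t = -2.2216, reject H₀

Derivation:
Pooled variance: s²_p = [16×6² + 27×8²]/(43) = 53.5814
s_p = 7.3199
SE = s_p×√(1/n₁ + 1/n₂) = 7.3199×√(1/17 + 1/28) = 2.2506
t = (x̄₁ - x̄₂)/SE = (44 - 49)/2.2506 = -2.2216
df = 43, t-critical = ±2.017
Decision: reject H₀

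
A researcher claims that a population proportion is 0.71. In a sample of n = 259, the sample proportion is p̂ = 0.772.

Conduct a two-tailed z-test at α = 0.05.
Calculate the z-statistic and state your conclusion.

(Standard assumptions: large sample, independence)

Answer: z = 2.1990, reject H₀

Derivation:
H₀: p = 0.71, H₁: p ≠ 0.71
Standard error: SE = √(p₀(1-p₀)/n) = √(0.71×0.29/259) = 0.028195
z-statistic: z = (p̂ - p₀)/SE = (0.772 - 0.71)/0.028195 = 2.1990
Critical value: z_0.025 = ±1.960
p-value = 0.0279
Decision: reject H₀ at α = 0.05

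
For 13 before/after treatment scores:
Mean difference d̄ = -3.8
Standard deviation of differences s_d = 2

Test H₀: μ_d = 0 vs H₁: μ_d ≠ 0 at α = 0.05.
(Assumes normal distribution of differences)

Answer: t = -6.8505, reject H₀

Derivation:
df = n - 1 = 12
SE = s_d/√n = 2/√13 = 0.5547
t = d̄/SE = -3.8/0.5547 = -6.8505
Critical value: t_{0.025,12} = ±2.179
p-value < 0.0001
Decision: reject H₀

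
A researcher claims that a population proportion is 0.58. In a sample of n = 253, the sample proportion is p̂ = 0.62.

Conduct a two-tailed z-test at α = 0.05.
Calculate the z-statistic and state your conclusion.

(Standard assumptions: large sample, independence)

H₀: p = 0.58, H₁: p ≠ 0.58
Standard error: SE = √(p₀(1-p₀)/n) = √(0.58×0.42/253) = 0.031030
z-statistic: z = (p̂ - p₀)/SE = (0.62 - 0.58)/0.031030 = 1.2891
Critical value: z_0.025 = ±1.960
p-value = 0.1974
Decision: fail to reject H₀ at α = 0.05

Answer: z = 1.2891, fail to reject H₀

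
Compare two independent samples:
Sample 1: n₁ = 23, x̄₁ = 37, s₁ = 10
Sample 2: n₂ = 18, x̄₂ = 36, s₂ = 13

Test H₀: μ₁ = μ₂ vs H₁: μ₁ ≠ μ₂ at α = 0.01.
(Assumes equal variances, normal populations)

Pooled variance: s²_p = [22×10² + 17×13²]/(39) = 130.0769
s_p = 11.4051
SE = s_p×√(1/n₁ + 1/n₂) = 11.4051×√(1/23 + 1/18) = 3.5891
t = (x̄₁ - x̄₂)/SE = (37 - 36)/3.5891 = 0.2786
df = 39, t-critical = ±2.708
Decision: fail to reject H₀

Answer: t = 0.2786, fail to reject H₀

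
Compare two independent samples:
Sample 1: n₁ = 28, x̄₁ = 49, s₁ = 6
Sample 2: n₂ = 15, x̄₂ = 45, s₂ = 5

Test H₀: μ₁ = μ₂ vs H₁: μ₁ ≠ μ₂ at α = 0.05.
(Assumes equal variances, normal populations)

Pooled variance: s²_p = [27×6² + 14×5²]/(41) = 32.2439
s_p = 5.6784
SE = s_p×√(1/n₁ + 1/n₂) = 5.6784×√(1/28 + 1/15) = 1.8169
t = (x̄₁ - x̄₂)/SE = (49 - 45)/1.8169 = 2.2016
df = 41, t-critical = ±2.020
Decision: reject H₀

Answer: t = 2.2016, reject H₀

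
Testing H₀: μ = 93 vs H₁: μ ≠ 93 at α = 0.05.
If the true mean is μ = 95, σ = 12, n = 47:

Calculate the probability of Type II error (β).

SE = σ/√n = 12/√47 = 1.7504
Critical values: μ₀ ± z_0.025×SE = 93 ± 1.960×1.7504
Acceptance region: (89.5692, 96.4308)
Under H₁ (μ = 95): z_high = (96.4308 - 95)/1.7504 = 0.8174, z_low = (89.5692 - 95)/1.7504 = -3.1026
β = P(not reject | H₁) = Φ(0.8174) - Φ(-3.1026) ≈ 0.7922

Answer: β ≈ 0.7922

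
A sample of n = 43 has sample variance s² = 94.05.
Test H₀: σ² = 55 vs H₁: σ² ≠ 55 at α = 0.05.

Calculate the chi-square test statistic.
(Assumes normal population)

df = n - 1 = 42
χ² = (n-1)s²/σ₀² = 42×94.05/55 = 71.8200
Critical values: χ²_{0.975,42} = 25.999, χ²_{0.025,42} = 61.777
Rejection region: χ² < 25.999 or χ² > 61.777
Decision: reject H₀

Answer: χ² = 71.8200, reject H₀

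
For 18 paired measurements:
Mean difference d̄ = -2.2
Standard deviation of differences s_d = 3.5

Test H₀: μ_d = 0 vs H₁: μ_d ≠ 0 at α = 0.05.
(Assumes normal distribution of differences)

df = n - 1 = 17
SE = s_d/√n = 3.5/√18 = 0.8250
t = d̄/SE = -2.2/0.8250 = -2.6667
Critical value: t_{0.025,17} = ±2.110
p-value ≈ 0.0163
Decision: reject H₀

Answer: t = -2.6667, reject H₀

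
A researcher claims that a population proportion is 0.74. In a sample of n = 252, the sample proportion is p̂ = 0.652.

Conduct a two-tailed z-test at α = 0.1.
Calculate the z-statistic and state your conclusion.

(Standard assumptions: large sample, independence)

H₀: p = 0.74, H₁: p ≠ 0.74
Standard error: SE = √(p₀(1-p₀)/n) = √(0.74×0.26/252) = 0.027631
z-statistic: z = (p̂ - p₀)/SE = (0.652 - 0.74)/0.027631 = -3.1848
Critical value: z_0.05 = ±1.645
p-value = 0.0014
Decision: reject H₀ at α = 0.1

Answer: z = -3.1848, reject H₀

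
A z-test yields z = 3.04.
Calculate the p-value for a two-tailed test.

Answer: p-value ≈ 0.0024

Derivation:
For z = 3.04:
p = 2×P(Z > |3.04|) = 2×(1 - Φ(3.04)) = 0.0024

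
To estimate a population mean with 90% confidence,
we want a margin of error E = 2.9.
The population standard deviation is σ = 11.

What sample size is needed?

Answer: n = 39

Derivation:
z_0.05 = 1.645
n = (z×σ/E)² = (1.645×11/2.9)²
n = 38.9333
Round up: n = 39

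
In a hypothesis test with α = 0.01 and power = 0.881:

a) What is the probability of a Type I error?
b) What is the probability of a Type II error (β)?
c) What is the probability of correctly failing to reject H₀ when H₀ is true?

a) Type I error probability = α = 0.01
b) Power = P(reject H₀ | H₁ true) = 1 - β = 0.881, so Type II error probability = β = 1 - Power = 0.119
c) P(fail to reject H₀ | H₀ true) = 1 - α = 0.99

Answer: a) 0.01, b) 0.119, c) 0.99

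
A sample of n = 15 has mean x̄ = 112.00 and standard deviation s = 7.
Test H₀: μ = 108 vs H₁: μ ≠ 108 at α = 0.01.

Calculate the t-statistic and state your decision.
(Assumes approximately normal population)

df = n - 1 = 14
SE = s/√n = 7/√15 = 1.8074
t = (x̄ - μ₀)/SE = (112.00 - 108)/1.8074 = 2.2131
Critical value: t_{0.005,14} = ±2.977
p-value ≈ 0.0440
Decision: fail to reject H₀

Answer: t = 2.2131, fail to reject H₀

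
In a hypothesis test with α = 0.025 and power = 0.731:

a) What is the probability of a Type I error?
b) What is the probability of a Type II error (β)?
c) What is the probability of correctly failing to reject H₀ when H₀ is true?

a) Type I error probability = α = 0.025
b) Power = P(reject H₀ | H₁ true) = 1 - β = 0.731, so Type II error probability = β = 1 - Power = 0.269
c) P(fail to reject H₀ | H₀ true) = 1 - α = 0.975

Answer: a) 0.025, b) 0.269, c) 0.975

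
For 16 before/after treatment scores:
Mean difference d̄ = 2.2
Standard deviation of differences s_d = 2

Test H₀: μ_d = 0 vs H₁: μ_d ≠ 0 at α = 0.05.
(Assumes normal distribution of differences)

df = n - 1 = 15
SE = s_d/√n = 2/√16 = 0.5000
t = d̄/SE = 2.2/0.5000 = 4.4000
Critical value: t_{0.025,15} = ±2.131
p-value ≈ 0.0005
Decision: reject H₀

Answer: t = 4.4000, reject H₀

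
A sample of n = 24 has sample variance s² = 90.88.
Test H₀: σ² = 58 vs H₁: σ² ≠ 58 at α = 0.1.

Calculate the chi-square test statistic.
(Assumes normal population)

df = n - 1 = 23
χ² = (n-1)s²/σ₀² = 23×90.88/58 = 36.0386
Critical values: χ²_{0.95,23} = 13.091, χ²_{0.05,23} = 35.172
Rejection region: χ² < 13.091 or χ² > 35.172
Decision: reject H₀

Answer: χ² = 36.0386, reject H₀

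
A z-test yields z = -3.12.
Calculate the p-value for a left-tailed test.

For z = -3.12:
p = P(Z < -3.12) = Φ(-3.12) = 0.0009

Answer: p-value ≈ 0.0009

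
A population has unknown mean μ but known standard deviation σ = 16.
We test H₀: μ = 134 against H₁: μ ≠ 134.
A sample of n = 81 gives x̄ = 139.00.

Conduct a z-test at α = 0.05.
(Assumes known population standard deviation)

Answer: z = 2.8125, reject H₀

Derivation:
Standard error: SE = σ/√n = 16/√81 = 1.7778
z-statistic: z = (x̄ - μ₀)/SE = (139.00 - 134)/1.7778 = 2.8125
Critical value: ±1.960
p-value = 0.0049
Decision: reject H₀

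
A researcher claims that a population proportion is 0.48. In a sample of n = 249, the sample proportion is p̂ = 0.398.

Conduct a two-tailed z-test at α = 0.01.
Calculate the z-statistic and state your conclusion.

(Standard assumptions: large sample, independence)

Answer: z = -2.5899, reject H₀

Derivation:
H₀: p = 0.48, H₁: p ≠ 0.48
Standard error: SE = √(p₀(1-p₀)/n) = √(0.48×0.52/249) = 0.031661
z-statistic: z = (p̂ - p₀)/SE = (0.398 - 0.48)/0.031661 = -2.5899
Critical value: z_0.005 = ±2.576
p-value = 0.0096
Decision: reject H₀ at α = 0.01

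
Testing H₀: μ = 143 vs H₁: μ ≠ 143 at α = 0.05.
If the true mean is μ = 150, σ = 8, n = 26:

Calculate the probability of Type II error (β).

SE = σ/√n = 8/√26 = 1.5689
Critical values: μ₀ ± z_0.025×SE = 143 ± 1.960×1.5689
Acceptance region: (139.9250, 146.0750)
Under H₁ (μ = 150): z_high = (146.0750 - 150)/1.5689 = -2.5018, z_low = (139.9250 - 150)/1.5689 = -6.4217
β = P(not reject | H₁) = Φ(-2.5018) - Φ(-6.4217) ≈ 0.0062

Answer: β ≈ 0.0062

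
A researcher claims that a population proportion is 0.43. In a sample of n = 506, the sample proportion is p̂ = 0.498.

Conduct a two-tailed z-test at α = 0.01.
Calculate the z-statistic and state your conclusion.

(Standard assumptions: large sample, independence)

Answer: z = 3.0896, reject H₀

Derivation:
H₀: p = 0.43, H₁: p ≠ 0.43
Standard error: SE = √(p₀(1-p₀)/n) = √(0.43×0.57/506) = 0.022009
z-statistic: z = (p̂ - p₀)/SE = (0.498 - 0.43)/0.022009 = 3.0896
Critical value: z_0.005 = ±2.576
p-value = 0.0020
Decision: reject H₀ at α = 0.01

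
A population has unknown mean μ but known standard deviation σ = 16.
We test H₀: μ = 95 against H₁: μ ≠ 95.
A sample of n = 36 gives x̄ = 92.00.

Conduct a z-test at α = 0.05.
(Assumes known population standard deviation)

Answer: z = -1.1250, fail to reject H₀

Derivation:
Standard error: SE = σ/√n = 16/√36 = 2.6667
z-statistic: z = (x̄ - μ₀)/SE = (92.00 - 95)/2.6667 = -1.1250
Critical value: ±1.960
p-value = 0.2606
Decision: fail to reject H₀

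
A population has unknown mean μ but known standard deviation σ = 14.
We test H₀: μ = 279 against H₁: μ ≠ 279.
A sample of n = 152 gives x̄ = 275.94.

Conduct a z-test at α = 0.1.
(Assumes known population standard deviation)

Answer: z = -2.6948, reject H₀

Derivation:
Standard error: SE = σ/√n = 14/√152 = 1.1355
z-statistic: z = (x̄ - μ₀)/SE = (275.94 - 279)/1.1355 = -2.6948
Critical value: ±1.645
p-value = 0.0070
Decision: reject H₀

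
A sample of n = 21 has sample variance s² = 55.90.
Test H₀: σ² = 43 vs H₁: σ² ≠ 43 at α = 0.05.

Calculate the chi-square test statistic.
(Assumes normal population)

df = n - 1 = 20
χ² = (n-1)s²/σ₀² = 20×55.90/43 = 26.0000
Critical values: χ²_{0.975,20} = 9.591, χ²_{0.025,20} = 34.170
Rejection region: χ² < 9.591 or χ² > 34.170
Decision: fail to reject H₀

Answer: χ² = 26.0000, fail to reject H₀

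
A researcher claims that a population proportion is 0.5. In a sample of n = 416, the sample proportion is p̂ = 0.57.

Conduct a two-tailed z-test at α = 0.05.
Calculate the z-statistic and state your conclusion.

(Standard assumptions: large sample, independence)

H₀: p = 0.5, H₁: p ≠ 0.5
Standard error: SE = √(p₀(1-p₀)/n) = √(0.5×0.5/416) = 0.024515
z-statistic: z = (p̂ - p₀)/SE = (0.57 - 0.5)/0.024515 = 2.8554
Critical value: z_0.025 = ±1.960
p-value = 0.0043
Decision: reject H₀ at α = 0.05

Answer: z = 2.8554, reject H₀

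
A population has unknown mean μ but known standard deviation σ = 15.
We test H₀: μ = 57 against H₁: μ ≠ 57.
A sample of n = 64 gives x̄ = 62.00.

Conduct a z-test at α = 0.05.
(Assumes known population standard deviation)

Standard error: SE = σ/√n = 15/√64 = 1.8750
z-statistic: z = (x̄ - μ₀)/SE = (62.00 - 57)/1.8750 = 2.6667
Critical value: ±1.960
p-value = 0.0077
Decision: reject H₀

Answer: z = 2.6667, reject H₀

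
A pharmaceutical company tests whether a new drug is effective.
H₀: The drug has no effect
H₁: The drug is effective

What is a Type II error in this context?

Type I error (α): Rejecting H₀ when H₀ is true
Type II error (β): Failing to reject H₀ when H₁ is true

Answer: Failing to detect the drug's effect when it actually works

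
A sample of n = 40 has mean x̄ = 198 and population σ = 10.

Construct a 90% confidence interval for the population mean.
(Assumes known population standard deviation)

Confidence level: 90%, α = 0.1
z_0.05 = 1.645
SE = σ/√n = 10/√40 = 1.5811
Margin of error = 1.645 × 1.5811 = 2.6009
CI: x̄ ± margin = 198 ± 2.6009
CI: (195.3991, 200.6009)

Answer: (195.3991, 200.6009)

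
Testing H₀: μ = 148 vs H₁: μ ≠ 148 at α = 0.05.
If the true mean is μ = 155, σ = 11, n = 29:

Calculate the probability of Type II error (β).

SE = σ/√n = 11/√29 = 2.0426
Critical values: μ₀ ± z_0.025×SE = 148 ± 1.960×2.0426
Acceptance region: (143.9965, 152.0035)
Under H₁ (μ = 155): z_high = (152.0035 - 155)/2.0426 = -1.4670, z_low = (143.9965 - 155)/2.0426 = -5.3870
β = P(not reject | H₁) = Φ(-1.4670) - Φ(-5.3870) ≈ 0.0712

Answer: β ≈ 0.0712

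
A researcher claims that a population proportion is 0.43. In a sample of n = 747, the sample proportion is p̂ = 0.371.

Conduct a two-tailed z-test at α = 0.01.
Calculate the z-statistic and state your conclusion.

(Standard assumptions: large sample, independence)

Answer: z = -3.2571, reject H₀

Derivation:
H₀: p = 0.43, H₁: p ≠ 0.43
Standard error: SE = √(p₀(1-p₀)/n) = √(0.43×0.57/747) = 0.018114
z-statistic: z = (p̂ - p₀)/SE = (0.371 - 0.43)/0.018114 = -3.2571
Critical value: z_0.005 = ±2.576
p-value = 0.0011
Decision: reject H₀ at α = 0.01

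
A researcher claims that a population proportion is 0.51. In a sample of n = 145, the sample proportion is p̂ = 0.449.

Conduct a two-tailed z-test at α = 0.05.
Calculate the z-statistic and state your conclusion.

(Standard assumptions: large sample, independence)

H₀: p = 0.51, H₁: p ≠ 0.51
Standard error: SE = √(p₀(1-p₀)/n) = √(0.51×0.49/145) = 0.041514
z-statistic: z = (p̂ - p₀)/SE = (0.449 - 0.51)/0.041514 = -1.4694
Critical value: z_0.025 = ±1.960
p-value = 0.1417
Decision: fail to reject H₀ at α = 0.05

Answer: z = -1.4694, fail to reject H₀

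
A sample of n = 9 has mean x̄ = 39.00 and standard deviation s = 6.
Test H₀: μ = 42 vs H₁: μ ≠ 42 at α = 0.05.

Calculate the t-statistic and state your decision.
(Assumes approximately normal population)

Answer: t = -1.5000, fail to reject H₀

Derivation:
df = n - 1 = 8
SE = s/√n = 6/√9 = 2.0000
t = (x̄ - μ₀)/SE = (39.00 - 42)/2.0000 = -1.5000
Critical value: t_{0.025,8} = ±2.306
p-value ≈ 0.1720
Decision: fail to reject H₀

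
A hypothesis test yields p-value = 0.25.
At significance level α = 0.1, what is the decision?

Compare p-value to α:
0.25 ≥ 0.1
Decision: fail to reject H₀

Answer: fail to reject H₀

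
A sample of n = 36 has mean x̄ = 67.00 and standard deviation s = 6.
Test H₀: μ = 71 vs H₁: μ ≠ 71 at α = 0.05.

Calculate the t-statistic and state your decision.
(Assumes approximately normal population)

Answer: t = -4.0000, reject H₀

Derivation:
df = n - 1 = 35
SE = s/√n = 6/√36 = 1.0000
t = (x̄ - μ₀)/SE = (67.00 - 71)/1.0000 = -4.0000
Critical value: t_{0.025,35} = ±2.030
p-value ≈ 0.0003
Decision: reject H₀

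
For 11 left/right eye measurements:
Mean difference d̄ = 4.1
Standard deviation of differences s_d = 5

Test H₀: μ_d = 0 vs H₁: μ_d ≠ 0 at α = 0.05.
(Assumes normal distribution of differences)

Answer: t = 2.7196, reject H₀

Derivation:
df = n - 1 = 10
SE = s_d/√n = 5/√11 = 1.5076
t = d̄/SE = 4.1/1.5076 = 2.7196
Critical value: t_{0.025,10} = ±2.228
p-value ≈ 0.0216
Decision: reject H₀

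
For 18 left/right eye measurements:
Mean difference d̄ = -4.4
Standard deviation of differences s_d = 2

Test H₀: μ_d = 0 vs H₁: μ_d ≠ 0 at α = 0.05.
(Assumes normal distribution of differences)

Answer: t = -9.3339, reject H₀

Derivation:
df = n - 1 = 17
SE = s_d/√n = 2/√18 = 0.4714
t = d̄/SE = -4.4/0.4714 = -9.3339
Critical value: t_{0.025,17} = ±2.110
p-value < 0.0001
Decision: reject H₀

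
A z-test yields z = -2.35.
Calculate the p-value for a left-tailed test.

Answer: p-value ≈ 0.0094

Derivation:
For z = -2.35:
p = P(Z < -2.35) = Φ(-2.35) = 0.0094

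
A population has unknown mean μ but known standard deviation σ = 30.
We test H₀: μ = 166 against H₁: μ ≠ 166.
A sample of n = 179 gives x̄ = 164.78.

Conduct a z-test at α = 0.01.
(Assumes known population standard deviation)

Standard error: SE = σ/√n = 30/√179 = 2.2423
z-statistic: z = (x̄ - μ₀)/SE = (164.78 - 166)/2.2423 = -0.5441
Critical value: ±2.576
p-value = 0.5864
Decision: fail to reject H₀

Answer: z = -0.5441, fail to reject H₀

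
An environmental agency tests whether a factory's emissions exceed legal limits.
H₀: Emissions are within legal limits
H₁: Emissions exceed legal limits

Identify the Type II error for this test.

A Type I error (probability α) occurs when we reject a true H₀.
A Type II error (probability β) occurs when we fail to reject a false H₀.

Answer: Failing to cite a factory whose emissions actually exceed the limit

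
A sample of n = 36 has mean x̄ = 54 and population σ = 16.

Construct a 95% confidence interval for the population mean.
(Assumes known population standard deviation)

Answer: (48.7733, 59.2267)

Derivation:
Confidence level: 95%, α = 0.05
z_0.025 = 1.960
SE = σ/√n = 16/√36 = 2.6667
Margin of error = 1.960 × 2.6667 = 5.2267
CI: x̄ ± margin = 54 ± 5.2267
CI: (48.7733, 59.2267)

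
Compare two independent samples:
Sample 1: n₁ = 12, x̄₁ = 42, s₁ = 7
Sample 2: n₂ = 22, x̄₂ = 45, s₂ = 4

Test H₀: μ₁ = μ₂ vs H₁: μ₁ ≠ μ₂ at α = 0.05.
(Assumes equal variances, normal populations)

Answer: t = -1.5986, fail to reject H₀

Derivation:
Pooled variance: s²_p = [11×7² + 21×4²]/(32) = 27.3438
s_p = 5.2291
SE = s_p×√(1/n₁ + 1/n₂) = 5.2291×√(1/12 + 1/22) = 1.8766
t = (x̄₁ - x̄₂)/SE = (42 - 45)/1.8766 = -1.5986
df = 32, t-critical = ±2.037
Decision: fail to reject H₀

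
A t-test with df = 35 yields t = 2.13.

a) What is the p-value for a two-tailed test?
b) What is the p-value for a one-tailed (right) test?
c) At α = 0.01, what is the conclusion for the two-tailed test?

Answer: a) 0.0403, b) 0.0201, c) fail to reject H₀

Derivation:
Using t-distribution with df = 35:
a) Two-tailed: p = 2×P(T > 2.13) = 0.0403
b) One-tailed: p = P(T > 2.13) = 0.0201
c) 0.0403 ≥ 0.01, fail to reject H₀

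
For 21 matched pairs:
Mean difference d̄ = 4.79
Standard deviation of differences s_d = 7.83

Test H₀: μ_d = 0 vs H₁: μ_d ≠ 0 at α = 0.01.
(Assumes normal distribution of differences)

df = n - 1 = 20
SE = s_d/√n = 7.83/√21 = 1.7086
t = d̄/SE = 4.79/1.7086 = 2.8035
Critical value: t_{0.005,20} = ±2.845
p-value ≈ 0.0110
Decision: fail to reject H₀

Answer: t = 2.8035, fail to reject H₀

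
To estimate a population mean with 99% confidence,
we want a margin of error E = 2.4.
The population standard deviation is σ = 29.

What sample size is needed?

z_0.005 = 2.576
n = (z×σ/E)² = (2.576×29/2.4)²
n = 968.8694
Round up: n = 969

Answer: n = 969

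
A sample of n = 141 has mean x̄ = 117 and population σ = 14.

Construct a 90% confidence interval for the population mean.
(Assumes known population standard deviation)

Confidence level: 90%, α = 0.1
z_0.05 = 1.645
SE = σ/√n = 14/√141 = 1.1790
Margin of error = 1.645 × 1.1790 = 1.9395
CI: x̄ ± margin = 117 ± 1.9395
CI: (115.0605, 118.9395)

Answer: (115.0605, 118.9395)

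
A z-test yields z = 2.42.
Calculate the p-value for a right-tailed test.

Answer: p-value ≈ 0.0078

Derivation:
For z = 2.42:
p = P(Z > 2.42) = 1 - Φ(2.42) = 0.0078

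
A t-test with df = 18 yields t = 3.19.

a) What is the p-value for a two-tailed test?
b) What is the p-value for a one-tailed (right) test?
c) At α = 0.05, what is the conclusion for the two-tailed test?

Using t-distribution with df = 18:
a) Two-tailed: p = 2×P(T > 3.19) = 0.0051
b) One-tailed: p = P(T > 3.19) = 0.0025
c) 0.0051 < 0.05, reject H₀

Answer: a) 0.0051, b) 0.0025, c) reject H₀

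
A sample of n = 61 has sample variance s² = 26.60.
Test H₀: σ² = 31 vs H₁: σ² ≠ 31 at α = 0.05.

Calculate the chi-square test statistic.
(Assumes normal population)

df = n - 1 = 60
χ² = (n-1)s²/σ₀² = 60×26.60/31 = 51.4839
Critical values: χ²_{0.975,60} = 40.482, χ²_{0.025,60} = 83.298
Rejection region: χ² < 40.482 or χ² > 83.298
Decision: fail to reject H₀

Answer: χ² = 51.4839, fail to reject H₀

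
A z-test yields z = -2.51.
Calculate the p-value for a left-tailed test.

Answer: p-value ≈ 0.0060

Derivation:
For z = -2.51:
p = P(Z < -2.51) = Φ(-2.51) = 0.0060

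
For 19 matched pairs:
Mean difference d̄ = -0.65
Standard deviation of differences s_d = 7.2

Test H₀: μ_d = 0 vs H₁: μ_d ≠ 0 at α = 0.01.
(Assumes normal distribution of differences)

df = n - 1 = 18
SE = s_d/√n = 7.2/√19 = 1.6518
t = d̄/SE = -0.65/1.6518 = -0.3935
Critical value: t_{0.005,18} = ±2.878
p-value ≈ 0.6986
Decision: fail to reject H₀

Answer: t = -0.3935, fail to reject H₀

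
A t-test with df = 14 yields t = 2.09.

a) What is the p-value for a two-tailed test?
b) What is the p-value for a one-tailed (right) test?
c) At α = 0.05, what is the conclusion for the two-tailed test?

Answer: a) 0.0553, b) 0.0277, c) fail to reject H₀

Derivation:
Using t-distribution with df = 14:
a) Two-tailed: p = 2×P(T > 2.09) = 0.0553
b) One-tailed: p = P(T > 2.09) = 0.0277
c) 0.0553 ≥ 0.05, fail to reject H₀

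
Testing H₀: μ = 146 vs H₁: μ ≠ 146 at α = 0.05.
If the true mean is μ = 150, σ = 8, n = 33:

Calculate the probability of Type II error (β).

SE = σ/√n = 8/√33 = 1.3926
Critical values: μ₀ ± z_0.025×SE = 146 ± 1.960×1.3926
Acceptance region: (143.2705, 148.7295)
Under H₁ (μ = 150): z_high = (148.7295 - 150)/1.3926 = -0.9123, z_low = (143.2705 - 150)/1.3926 = -4.8323
β = P(not reject | H₁) = Φ(-0.9123) - Φ(-4.8323) ≈ 0.1808

Answer: β ≈ 0.1808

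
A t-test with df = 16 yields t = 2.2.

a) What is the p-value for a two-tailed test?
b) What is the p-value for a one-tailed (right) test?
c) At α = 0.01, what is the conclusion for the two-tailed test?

Answer: a) 0.0428, b) 0.0214, c) fail to reject H₀

Derivation:
Using t-distribution with df = 16:
a) Two-tailed: p = 2×P(T > 2.2) = 0.0428
b) One-tailed: p = P(T > 2.2) = 0.0214
c) 0.0428 ≥ 0.01, fail to reject H₀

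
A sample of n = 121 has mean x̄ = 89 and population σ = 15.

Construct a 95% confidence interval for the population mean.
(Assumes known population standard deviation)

Answer: (86.3273, 91.6727)

Derivation:
Confidence level: 95%, α = 0.05
z_0.025 = 1.960
SE = σ/√n = 15/√121 = 1.3636
Margin of error = 1.960 × 1.3636 = 2.6727
CI: x̄ ± margin = 89 ± 2.6727
CI: (86.3273, 91.6727)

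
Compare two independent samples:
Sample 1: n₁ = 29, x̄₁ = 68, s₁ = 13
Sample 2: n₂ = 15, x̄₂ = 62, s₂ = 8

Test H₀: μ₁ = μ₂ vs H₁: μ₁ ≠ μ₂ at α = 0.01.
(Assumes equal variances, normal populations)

Pooled variance: s²_p = [28×13² + 14×8²]/(42) = 134.0000
s_p = 11.5758
SE = s_p×√(1/n₁ + 1/n₂) = 11.5758×√(1/29 + 1/15) = 3.6816
t = (x̄₁ - x̄₂)/SE = (68 - 62)/3.6816 = 1.6297
df = 42, t-critical = ±2.698
Decision: fail to reject H₀

Answer: t = 1.6297, fail to reject H₀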